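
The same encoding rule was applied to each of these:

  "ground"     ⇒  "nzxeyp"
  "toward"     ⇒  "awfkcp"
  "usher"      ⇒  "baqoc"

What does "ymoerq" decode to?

refuge

Letter i (0-indexed) is shifted by i+7, so successive shifts are 7, 8, 9, ….
Reversing it on ymoerq: y−7=r, m−8=e, o−9=f, e−10=u, r−11=g, q−12=e.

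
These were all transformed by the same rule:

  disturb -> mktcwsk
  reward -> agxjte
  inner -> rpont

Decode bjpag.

shore

Shifts by position in disturb: pos 0: d→m (+9), pos 1: i→k (+2), pos 2: s→t (+1), pos 3: t→c (+9), pos 4: u→w (+2), pos 5: r→s (+1) — repeating every 3. It's a Vigenère-style cipher with numeric key [9,2,1]: position i shifts by key[i mod 3].
Decoding bjpag: b−9=s, j−2=h, p−1=o, a−9=r, g−2=e.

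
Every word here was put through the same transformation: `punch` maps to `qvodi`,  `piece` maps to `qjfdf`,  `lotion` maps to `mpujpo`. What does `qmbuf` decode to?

plate

Compare letters: p→q is +1, u→v is +1, n→o is +1 — a constant shift. It's a constant shift of +1 (ROT1).
Decoding qmbuf: q−1=p, m−1=l, b−1=a, u−1=t, f−1=e.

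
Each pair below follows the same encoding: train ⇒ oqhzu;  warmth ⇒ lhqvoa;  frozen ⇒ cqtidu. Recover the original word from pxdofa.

sketch

t(19)→o(14) and r(17)→q(16) fit y≡25x+7 (mod 26); the inverse of 25 mod 26 is 25. Each letter's alphabet position (a=0..z=25) is mapped through 25·x+7 mod 26 — an affine cipher.
Decoding pxdofa: p(15)→25·(15−7)≡18=s; x(23)→25·(23−7)≡10=k; d(3)→25·(3−7)≡4=e; o(14)→25·(14−7)≡19=t; f(5)→25·(5−7)≡2=c; a(0)→25·(0−7)≡7=h (all mod 26).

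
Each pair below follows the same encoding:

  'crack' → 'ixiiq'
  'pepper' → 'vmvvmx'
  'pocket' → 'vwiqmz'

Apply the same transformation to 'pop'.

vwv

The shift depends on letter class: consonant c→i is +6, but vowel a→i is +8. Two shifts are in play — +8 for a/e/i/o/u, +6 for every other letter.
For pop: p(cons)+6=v, o(vowel)+8=w, p(cons)+6=v.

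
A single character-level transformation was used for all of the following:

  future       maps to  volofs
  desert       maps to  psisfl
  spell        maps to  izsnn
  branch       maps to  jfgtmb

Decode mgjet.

cabin

Each letter's alphabet position (a=0..z=25) is mapped through 3·x+6 mod 26 — an affine cipher.
Reversing it on mgjet: m(12)→9·(12−6)≡2=c; g(6)→9·(6−6)≡0=a; j(9)→9·(9−6)≡1=b; e(4)→9·(4−6)≡8=i; t(19)→9·(19−6)≡13=n (all mod 26).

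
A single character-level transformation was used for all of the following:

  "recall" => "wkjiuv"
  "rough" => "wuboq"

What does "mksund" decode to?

In recall: r→w is +5, e→k is +6, c→j is +7, a→i is +8 — the shift increases by 1 each position. Letter i (0-indexed) is shifted by i+5, so successive shifts are 5, 6, 7, ….
Reversing it on mksund: m−5=h, k−6=e, s−7=l, u−8=m, n−9=e, d−10=t.

helmet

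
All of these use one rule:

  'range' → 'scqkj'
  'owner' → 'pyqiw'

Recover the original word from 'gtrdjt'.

In range: r→s is +1, a→c is +2, n→q is +3, g→k is +4 — the shift increases by 1 each position. The shift increases by 1 at each position, starting from +1: 1, 2, 3, ….
Reversing it on gtrdjt: g−1=f, t−2=r, r−3=o, d−4=z, j−5=e, t−6=n.

frozen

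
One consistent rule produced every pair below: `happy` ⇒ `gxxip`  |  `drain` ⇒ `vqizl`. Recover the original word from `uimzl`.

dream

The output letters match the input read backwards, each shifted +8: happy reversed is yppah. The word is reversed, then every letter is shifted forward by 8.
Decoding uimzl: shift back: u−8=m, i−8=a, m−8=e, z−8=r, l−8=d → maerd; then reverse → dream.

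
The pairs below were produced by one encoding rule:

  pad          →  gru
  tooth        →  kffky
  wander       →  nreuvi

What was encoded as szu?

Compare letters: p→g is +17, a→r is +17, d→u is +17 — a constant shift. It's a constant shift of +17 (ROT17).
Decoding szu: s−17=b, z−17=i, u−17=d.

bid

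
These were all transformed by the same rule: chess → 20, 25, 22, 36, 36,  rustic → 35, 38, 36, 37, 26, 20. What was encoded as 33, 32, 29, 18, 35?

polar

c is letter #3 and maps to 20: an offset of 17. Letters become their 1-based position plus 17 (so a→18, b→19, …).
Reversing it on 33, 32, 29, 18, 35: 33→(33−17)÷1=16=p, 32→(32−17)÷1=15=o, 29→(29−17)÷1=12=l, 18→(18−17)÷1=1=a, 35→(35−17)÷1=18=r.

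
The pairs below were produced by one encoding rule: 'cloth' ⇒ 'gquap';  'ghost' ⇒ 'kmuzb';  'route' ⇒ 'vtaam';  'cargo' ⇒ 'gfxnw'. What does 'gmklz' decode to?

In cloth: c→g is +4, l→q is +5, o→u is +6, t→a is +7 — the shift increases by 1 each position. Each letter shifts forward by (position + 4), i.e. 4, 5, 6, … — the shift grows by one for each successive letter.
Undoing it on gmklz: g−4=c, m−5=h, k−6=e, l−7=e, z−8=r.

cheer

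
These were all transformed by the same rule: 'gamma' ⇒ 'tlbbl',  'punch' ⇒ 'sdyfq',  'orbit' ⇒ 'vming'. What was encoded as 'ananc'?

vivid

Treating letters as 0–25, the rule is x ↦ 23x + 11 (mod 26).
Undoing it on ananc: a(0)→17·(0−11)≡21=v; n(13)→17·(13−11)≡8=i; a(0)→17·(0−11)≡21=v; n(13)→17·(13−11)≡8=i; c(2)→17·(2−11)≡3=d (all mod 26).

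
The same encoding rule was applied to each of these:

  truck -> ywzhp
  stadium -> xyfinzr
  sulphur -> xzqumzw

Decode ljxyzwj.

gesture

Every letter moves 5 places later in the alphabet, wrapping around z→a.
Undoing it on ljxyzwj: l−5=g, j−5=e, x−5=s, y−5=t, z−5=u, w−5=r, j−5=e.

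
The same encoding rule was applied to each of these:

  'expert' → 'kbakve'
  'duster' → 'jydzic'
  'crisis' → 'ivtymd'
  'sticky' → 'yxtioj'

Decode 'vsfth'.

pound

Shifts by position in expert: pos 0: e→k (+6), pos 1: x→b (+4), pos 2: p→a (+11), pos 3: e→k (+6), pos 4: r→v (+4), pos 5: t→e (+11) — repeating every 3. It's a Vigenère-style cipher with numeric key [6,4,11]: position i shifts by key[i mod 3].
Decoding vsfth: v−6=p, s−4=o, f−11=u, t−6=n, h−4=d.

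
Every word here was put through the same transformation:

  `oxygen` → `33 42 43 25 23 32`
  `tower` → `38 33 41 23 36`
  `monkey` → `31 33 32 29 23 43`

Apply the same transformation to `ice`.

27 21 23

o is letter #15 and maps to 33: an offset of 18. Each letter is replaced by its alphabet position (a=1..z=26) + 18.
On ice: i=9→27, c=3→21, e=5→23.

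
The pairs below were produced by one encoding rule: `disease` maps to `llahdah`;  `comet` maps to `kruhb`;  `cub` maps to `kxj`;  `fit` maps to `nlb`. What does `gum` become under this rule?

oxu

The shift depends on letter class: consonant d→l is +8, but vowel i→l is +3. Vowels shift forward by 3 and consonants shift forward by 8.
Applying it to gum: g(cons)+8=o, u(vowel)+3=x, m(cons)+8=u.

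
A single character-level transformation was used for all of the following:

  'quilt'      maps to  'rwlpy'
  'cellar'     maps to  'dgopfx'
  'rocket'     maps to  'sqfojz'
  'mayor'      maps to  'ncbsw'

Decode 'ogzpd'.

newly

In quilt: q→r is +1, u→w is +2, i→l is +3, l→p is +4 — the shift increases by 1 each position. The shift increases by 1 at each position, starting from +1: 1, 2, 3, ….
Undoing it on ogzpd: o−1=n, g−2=e, z−3=w, p−4=l, d−5=y.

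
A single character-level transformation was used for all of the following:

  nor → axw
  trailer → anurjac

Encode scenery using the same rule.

hanwnlb

The output letters match the input read backwards, each shifted +9: nor reversed is ron. Two steps: reverse the string, then apply a Caesar shift of +9.
For scenery: reverse → yrenecs; then shift: y+9=h, r+9=a, e+9=n, n+9=w, e+9=n, c+9=l, s+9=b.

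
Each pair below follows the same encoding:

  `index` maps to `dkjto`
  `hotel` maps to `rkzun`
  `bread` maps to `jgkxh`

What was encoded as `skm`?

The output letters match the input read backwards, each shifted +6: index reversed is xedni. Read the word backwards and shift each letter +6.
Reversing it on skm: shift back: s−6=m, k−6=e, m−6=g → meg; then reverse → gem.

gem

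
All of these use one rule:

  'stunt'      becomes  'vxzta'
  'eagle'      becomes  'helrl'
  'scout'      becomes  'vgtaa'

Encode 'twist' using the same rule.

wanya

Each letter shifts forward by (position + 3), i.e. 3, 4, 5, … — the shift grows by one for each successive letter.
Applying it to twist: t+3=w, w+4=a, i+5=n, s+6=y, t+7=a.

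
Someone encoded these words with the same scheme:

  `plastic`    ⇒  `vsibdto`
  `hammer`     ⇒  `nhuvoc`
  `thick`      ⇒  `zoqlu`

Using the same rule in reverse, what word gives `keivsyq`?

In plastic: p→v is +6, l→s is +7, a→i is +8, s→b is +9 — the shift increases by 1 each position. Each letter shifts forward by (position + 6), i.e. 6, 7, 8, … — the shift grows by one for each successive letter.
Reversing it on keivsyq: k−6=e, e−7=x, i−8=a, v−9=m, s−10=i, y−11=n, q−12=e.

examine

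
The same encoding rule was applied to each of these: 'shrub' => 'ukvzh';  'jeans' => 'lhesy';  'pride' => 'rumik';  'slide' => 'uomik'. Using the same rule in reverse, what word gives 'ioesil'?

In shrub: s→u is +2, h→k is +3, r→v is +4, u→z is +5 — the shift increases by 1 each position. Letter i (0-indexed) is shifted by i+2, so successive shifts are 2, 3, 4, ….
Decoding ioesil: i−2=g, o−3=l, e−4=a, s−5=n, i−6=c, l−7=e.

glance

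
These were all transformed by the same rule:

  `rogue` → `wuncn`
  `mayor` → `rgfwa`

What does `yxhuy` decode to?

tramp

In rogue: r→w is +5, o→u is +6, g→n is +7, u→c is +8 — the shift increases by 1 each position. The shift increases by 1 at each position, starting from +5: 5, 6, 7, ….
Undoing it on yxhuy: y−5=t, x−6=r, h−7=a, u−8=m, y−9=p.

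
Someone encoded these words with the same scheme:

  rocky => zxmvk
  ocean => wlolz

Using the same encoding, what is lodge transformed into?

The shift increases by 1 at each position, starting from +8: 8, 9, 10, ….
Applying it to lodge: l+8=t, o+9=x, d+10=n, g+11=r, e+12=q.

txnrq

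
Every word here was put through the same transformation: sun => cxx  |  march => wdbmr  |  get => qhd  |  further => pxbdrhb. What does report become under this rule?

bhzrbd

The shift depends on letter class: consonant s→c is +10, but vowel u→x is +3. The rule splits by letter class: vowels +3, consonants +10.
For report: r(cons)+10=b, e(vowel)+3=h, p(cons)+10=z, o(vowel)+3=r, r(cons)+10=b, t(cons)+10=d.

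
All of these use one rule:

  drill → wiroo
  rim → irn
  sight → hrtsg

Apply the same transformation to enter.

vmgvi

Each pair mirrors across the alphabet (d↔w, r↔i, i↔r): positions sum to 25. This is the alphabet-reversal cipher (Atbash): a becomes z, b becomes y, etc.
Applying it to enter: e↔v, n↔m, t↔g, e↔v, r↔i.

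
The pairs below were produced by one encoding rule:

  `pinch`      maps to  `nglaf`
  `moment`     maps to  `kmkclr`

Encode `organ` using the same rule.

mpeyl

Compare letters: p→n is +24, i→g is +24, n→l is +24 — a constant shift. Each letter is shifted forward by 24 in the alphabet (a Caesar shift of +24).
For organ: o+24=m, r+24=p, g+24=e, a+24=y, n+24=l.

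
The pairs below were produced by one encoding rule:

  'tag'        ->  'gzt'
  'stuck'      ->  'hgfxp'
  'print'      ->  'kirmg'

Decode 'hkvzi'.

Each pair mirrors across the alphabet (t↔g, a↔z, g↔t): positions sum to 25. Each letter is replaced by its mirror in the alphabet: a↔z, b↔y, c↔x, and so on (the Atbash cipher).
Decoding hkvzi: h↔s, k↔p, v↔e, z↔a, i↔r.

spear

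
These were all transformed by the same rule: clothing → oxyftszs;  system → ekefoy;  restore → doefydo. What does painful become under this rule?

bkszrex

The shift depends on letter class: consonant c→o is +12, but vowel o→y is +10. The rule splits by letter class: vowels +10, consonants +12.
For painful: p(cons)+12=b, a(vowel)+10=k, i(vowel)+10=s, n(cons)+12=z, f(cons)+12=r, u(vowel)+10=e, l(cons)+12=x.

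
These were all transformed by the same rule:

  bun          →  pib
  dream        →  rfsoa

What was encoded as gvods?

Compare letters: b→p is +14, u→i is +14, n→b is +14 — a constant shift. This is a Caesar cipher with shift 14.
Decoding gvods: g−14=s, v−14=h, o−14=a, d−14=p, s−14=e.

shape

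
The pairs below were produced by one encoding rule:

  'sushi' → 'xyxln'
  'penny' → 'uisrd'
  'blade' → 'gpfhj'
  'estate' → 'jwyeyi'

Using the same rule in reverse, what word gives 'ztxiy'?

Shifts by position in sushi: pos 0: s→x (+5), pos 1: u→y (+4), pos 2: s→x (+5), pos 3: h→l (+4) — repeating every 2. The shifts repeat in a cycle of length 2: positions 0,1,… shift by +5, +4, then the pattern repeats.
Reversing it on ztxiy: z−5=u, t−4=p, x−5=s, i−4=e, y−5=t.

upset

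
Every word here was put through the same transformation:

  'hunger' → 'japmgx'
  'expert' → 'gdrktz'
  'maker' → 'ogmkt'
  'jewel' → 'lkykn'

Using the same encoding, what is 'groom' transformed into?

Shifts by position in hunger: pos 0: h→j (+2), pos 1: u→a (+6), pos 2: n→p (+2), pos 3: g→m (+6) — repeating every 2. The shifts repeat in a cycle of length 2: positions 0,1,… shift by +2, +6, then the pattern repeats.
On groom: g+2=i, r+6=x, o+2=q, o+6=u, m+2=o.

ixquo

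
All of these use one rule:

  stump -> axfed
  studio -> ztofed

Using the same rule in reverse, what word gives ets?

Read the word backwards and shift each letter +11.
Reversing it on ets: shift back: e−11=t, t−11=i, s−11=h → tih; then reverse → hit.

hit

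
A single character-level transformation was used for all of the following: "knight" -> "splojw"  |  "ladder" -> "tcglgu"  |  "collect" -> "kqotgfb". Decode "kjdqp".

chain

Shifts by position in knight: pos 0: k→s (+8), pos 1: n→p (+2), pos 2: i→l (+3), pos 3: g→o (+8), pos 4: h→j (+2), pos 5: t→w (+3) — repeating every 3. A repeating key of period 3 is used — shifts +8, +2, +3 over and over.
Undoing it on kjdqp: k−8=c, j−2=h, d−3=a, q−8=i, p−2=n.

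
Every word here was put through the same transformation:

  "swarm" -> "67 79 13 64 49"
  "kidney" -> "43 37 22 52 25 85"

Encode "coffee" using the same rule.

19 55 28 28 25 25

s(#19)→67 and w(#23)→79: differences scale by 3, so n = 3·pos + 10. With a=1..z=26, the number is 3·pos + 10.
On coffee: c=3→19, o=15→55, f=6→28, f=6→28, e=5→25, e=5→25.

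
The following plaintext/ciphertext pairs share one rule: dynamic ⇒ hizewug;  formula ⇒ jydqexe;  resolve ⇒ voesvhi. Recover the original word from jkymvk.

family

Shifts by position in dynamic: pos 0: d→h (+4), pos 1: y→i (+10), pos 2: n→z (+12), pos 3: a→e (+4), pos 4: m→w (+10), pos 5: i→u (+12) — repeating every 3. The shifts repeat in a cycle of length 3: positions 0,1,… shift by +4, +10, +12, then the pattern repeats.
Decoding jkymvk: j−4=f, k−10=a, y−12=m, m−4=i, v−10=l, k−12=y.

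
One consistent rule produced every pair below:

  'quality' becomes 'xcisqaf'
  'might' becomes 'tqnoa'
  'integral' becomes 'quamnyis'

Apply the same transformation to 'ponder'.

wwukmy

The shift depends on letter class: consonant q→x is +7, but vowel u→c is +8. The rule splits by letter class: vowels +8, consonants +7.
On ponder: p(cons)+7=w, o(vowel)+8=w, n(cons)+7=u, d(cons)+7=k, e(vowel)+8=m, r(cons)+7=y.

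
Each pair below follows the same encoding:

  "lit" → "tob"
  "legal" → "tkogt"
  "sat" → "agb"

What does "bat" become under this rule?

Vowels shift forward by 6 and consonants shift forward by 8.
For bat: b(cons)+8=j, a(vowel)+6=g, t(cons)+8=b.

jgb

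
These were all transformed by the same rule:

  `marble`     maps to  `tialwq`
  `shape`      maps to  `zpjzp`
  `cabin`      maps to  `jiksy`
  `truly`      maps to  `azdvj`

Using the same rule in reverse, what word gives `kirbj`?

dairy

Letter i (0-indexed) is shifted by i+7, so successive shifts are 7, 8, 9, ….
Reversing it on kirbj: k−7=d, i−8=a, r−9=i, b−10=r, j−11=y.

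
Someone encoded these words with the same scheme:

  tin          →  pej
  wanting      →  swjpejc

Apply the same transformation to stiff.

opebb

Compare letters: t→p is +22, i→e is +22, n→j is +22 — a constant shift. This is a Caesar cipher with shift 22.
For stiff: s+22=o, t+22=p, i+22=e, f+22=b, f+22=b.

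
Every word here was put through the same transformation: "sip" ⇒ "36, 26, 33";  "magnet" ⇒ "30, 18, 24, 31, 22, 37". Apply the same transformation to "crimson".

20, 35, 26, 30, 36, 32, 31

s is letter #19 and maps to 36: an offset of 17. Each letter is replaced by its alphabet position (a=1..z=26) + 17.
Applying it to crimson: c=3→20, r=18→35, i=9→26, m=13→30, s=19→36, o=15→32, n=14→31.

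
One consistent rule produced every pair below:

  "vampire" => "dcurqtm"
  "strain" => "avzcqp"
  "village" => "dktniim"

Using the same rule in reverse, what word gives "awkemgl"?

succeed

Shifts by position in vampire: pos 0: v→d (+8), pos 1: a→c (+2), pos 2: m→u (+8), pos 3: p→r (+2) — repeating every 2. It's a Vigenère-style cipher with numeric key [8,2]: position i shifts by key[i mod 2].
Decoding awkemgl: a−8=s, w−2=u, k−8=c, e−2=c, m−8=e, g−2=e, l−8=d.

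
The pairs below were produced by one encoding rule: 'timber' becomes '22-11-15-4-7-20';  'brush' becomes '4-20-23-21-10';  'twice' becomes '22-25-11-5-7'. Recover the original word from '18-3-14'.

t is letter #20 and maps to 22: an offset of 2. The number is (letter's place in the alphabet, a=1) + 2.
Reversing it on 18-3-14: 18→(18−2)÷1=16=p, 3→(3−2)÷1=1=a, 14→(14−2)÷1=12=l.

pal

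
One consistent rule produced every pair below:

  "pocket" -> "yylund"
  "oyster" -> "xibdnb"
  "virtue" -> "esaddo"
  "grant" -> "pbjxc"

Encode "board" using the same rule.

Shifts by position in pocket: pos 0: p→y (+9), pos 1: o→y (+10), pos 2: c→l (+9), pos 3: k→u (+10) — repeating every 2. The shifts repeat in a cycle of length 2: positions 0,1,… shift by +9, +10, then the pattern repeats.
On board: b+9=k, o+10=y, a+9=j, r+10=b, d+9=m.

kyjbm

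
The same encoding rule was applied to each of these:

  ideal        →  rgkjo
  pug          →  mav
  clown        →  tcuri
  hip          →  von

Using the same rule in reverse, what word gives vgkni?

The output letters match the input read backwards, each shifted +6: ideal reversed is laedi. The word is reversed, then every letter is shifted forward by 6.
Decoding vgkni: shift back: v−6=p, g−6=a, k−6=e, n−6=h, i−6=c → paehc; then reverse → cheap.

cheap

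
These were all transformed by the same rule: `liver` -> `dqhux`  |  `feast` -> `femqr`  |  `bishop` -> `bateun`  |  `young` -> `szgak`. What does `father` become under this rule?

dqtfmr

The output letters match the input read backwards, each shifted +12: liver reversed is revil. Read the word backwards and shift each letter +12.
Applying it to father: reverse → rehtaf; then shift: r+12=d, e+12=q, h+12=t, t+12=f, a+12=m, f+12=r.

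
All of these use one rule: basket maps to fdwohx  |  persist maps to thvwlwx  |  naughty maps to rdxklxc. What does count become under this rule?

grxrx

The shift depends on letter class: consonant b→f is +4, but vowel a→d is +3. Two shifts are in play — +3 for a/e/i/o/u, +4 for every other letter.
Applying it to count: c(cons)+4=g, o(vowel)+3=r, u(vowel)+3=x, n(cons)+4=r, t(cons)+4=x.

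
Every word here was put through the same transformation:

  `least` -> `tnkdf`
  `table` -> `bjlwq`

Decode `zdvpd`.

In least: l→t is +8, e→n is +9, a→k is +10, s→d is +11 — the shift increases by 1 each position. The shift increases by 1 at each position, starting from +8: 8, 9, 10, ….
Undoing it on zdvpd: z−8=r, d−9=u, v−10=l, p−11=e, d−12=r.

ruler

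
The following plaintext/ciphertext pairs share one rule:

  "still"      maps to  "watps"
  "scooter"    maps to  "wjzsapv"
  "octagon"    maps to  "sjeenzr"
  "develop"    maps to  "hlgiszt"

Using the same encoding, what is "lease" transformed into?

A repeating key of period 3 is used — shifts +4, +7, +11 over and over.
On lease: l+4=p, e+7=l, a+11=l, s+4=w, e+7=l.

pllwl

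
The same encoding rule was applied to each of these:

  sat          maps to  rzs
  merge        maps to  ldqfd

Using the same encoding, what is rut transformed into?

qts

Compare letters: s→r is +25, a→z is +25, t→s is +25 — a constant shift. Every letter moves 25 places later in the alphabet, wrapping around z→a.
Applying it to rut: r+25=q, u+25=t, t+25=s.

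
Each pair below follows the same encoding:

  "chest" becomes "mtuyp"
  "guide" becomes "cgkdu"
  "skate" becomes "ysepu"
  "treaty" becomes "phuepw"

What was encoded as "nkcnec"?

This is an affine cipher: with a=0,…,z=25, each position x becomes (17x+4) mod 26.
Decoding nkcnec: n(13)→23·(13−4)≡25=z; k(10)→23·(10−4)≡8=i; c(2)→23·(2−4)≡6=g; n(13)→23·(13−4)≡25=z; e(4)→23·(4−4)≡0=a; c(2)→23·(2−4)≡6=g (all mod 26).

zigzag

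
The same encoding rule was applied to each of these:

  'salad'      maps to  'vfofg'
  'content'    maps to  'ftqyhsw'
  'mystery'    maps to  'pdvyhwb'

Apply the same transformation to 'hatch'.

kfwhk

It's a Vigenère-style cipher with numeric key [3,5]: position i shifts by key[i mod 2].
Applying it to hatch: h+3=k, a+5=f, t+3=w, c+5=h, h+3=k.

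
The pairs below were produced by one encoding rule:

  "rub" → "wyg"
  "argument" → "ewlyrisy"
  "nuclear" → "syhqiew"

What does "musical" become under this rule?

The rule splits by letter class: vowels +4, consonants +5.
On musical: m(cons)+5=r, u(vowel)+4=y, s(cons)+5=x, i(vowel)+4=m, c(cons)+5=h, a(vowel)+4=e, l(cons)+5=q.

ryxmheq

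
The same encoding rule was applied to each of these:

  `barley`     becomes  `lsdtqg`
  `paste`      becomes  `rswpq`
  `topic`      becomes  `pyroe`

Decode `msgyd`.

b(1)→l(11) and a(0)→s(18) fit y≡19x+18 (mod 26); the inverse of 19 mod 26 is 11. This is an affine cipher: with a=0,…,z=25, each position x becomes (19x+18) mod 26.
Reversing it on msgyd: m(12)→11·(12−18)≡12=m; s(18)→11·(18−18)≡0=a; g(6)→11·(6−18)≡24=y; y(24)→11·(24−18)≡14=o; d(3)→11·(3−18)≡17=r (all mod 26).

mayor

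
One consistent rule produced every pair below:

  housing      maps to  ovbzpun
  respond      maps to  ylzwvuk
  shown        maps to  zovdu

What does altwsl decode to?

temple

Compare letters: h→o is +7, o→v is +7, u→b is +7 — a constant shift. Each letter is shifted forward by 7 in the alphabet (a Caesar shift of +7).
Undoing it on altwsl: a−7=t, l−7=e, t−7=m, w−7=p, s−7=l, l−7=e.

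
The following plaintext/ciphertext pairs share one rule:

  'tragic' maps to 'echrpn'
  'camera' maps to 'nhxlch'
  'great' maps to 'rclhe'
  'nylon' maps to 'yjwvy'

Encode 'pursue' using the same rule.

The shift depends on letter class: consonant t→e is +11, but vowel a→h is +7. The rule splits by letter class: vowels +7, consonants +11.
Applying it to pursue: p(cons)+11=a, u(vowel)+7=b, r(cons)+11=c, s(cons)+11=d, u(vowel)+7=b, e(vowel)+7=l.

abcdbl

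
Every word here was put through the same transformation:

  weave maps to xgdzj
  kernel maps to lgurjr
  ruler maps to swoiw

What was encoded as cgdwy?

beast

In weave: w→x is +1, e→g is +2, a→d is +3, v→z is +4 — the shift increases by 1 each position. Letter i (0-indexed) is shifted by i+1, so successive shifts are 1, 2, 3, ….
Decoding cgdwy: c−1=b, g−2=e, d−3=a, w−4=s, y−5=t.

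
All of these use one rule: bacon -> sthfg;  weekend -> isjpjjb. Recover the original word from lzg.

bug

The word is reversed, then every letter is shifted forward by 5.
Reversing it on lzg: shift back: l−5=g, z−5=u, g−5=b → gub; then reverse → bug.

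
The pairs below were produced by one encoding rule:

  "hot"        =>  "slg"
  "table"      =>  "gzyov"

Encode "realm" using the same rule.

ivzon

Each pair mirrors across the alphabet (h↔s, o↔l, t↔g): positions sum to 25. Each letter is replaced by its mirror in the alphabet: a↔z, b↔y, c↔x, and so on (the Atbash cipher).
On realm: r↔i, e↔v, a↔z, l↔o, m↔n.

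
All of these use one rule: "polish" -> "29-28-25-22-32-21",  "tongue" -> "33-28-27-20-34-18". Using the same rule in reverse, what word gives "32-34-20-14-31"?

sugar

Each letter is replaced by its alphabet position (a=1..z=26) + 13.
Reversing it on 32-34-20-14-31: 32→(32−13)÷1=19=s, 34→(34−13)÷1=21=u, 20→(20−13)÷1=7=g, 14→(14−13)÷1=1=a, 31→(31−13)÷1=18=r.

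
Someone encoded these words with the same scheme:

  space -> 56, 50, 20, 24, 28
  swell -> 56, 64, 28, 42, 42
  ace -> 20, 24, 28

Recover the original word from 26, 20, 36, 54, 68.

dairy

s(#19)→56 and p(#16)→50: differences scale by 2, so n = 2·pos + 18. Each letter becomes 2×(its alphabet position, a=1..z=26) + 18.
Undoing it on 26, 20, 36, 54, 68: 26→(26−18)÷2=4=d, 20→(20−18)÷2=1=a, 36→(36−18)÷2=9=i, 54→(54−18)÷2=18=r, 68→(68−18)÷2=25=y.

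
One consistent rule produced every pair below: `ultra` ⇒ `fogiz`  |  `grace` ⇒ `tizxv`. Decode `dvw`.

wed

Each pair mirrors across the alphabet (u↔f, l↔o, t↔g): positions sum to 25. This is the alphabet-reversal cipher (Atbash): a becomes z, b becomes y, etc.
Undoing it on dvw: d↔w, v↔e, w↔d.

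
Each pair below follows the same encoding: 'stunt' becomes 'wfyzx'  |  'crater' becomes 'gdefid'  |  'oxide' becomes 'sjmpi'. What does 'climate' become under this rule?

Shifts by position in stunt: pos 0: s→w (+4), pos 1: t→f (+12), pos 2: u→y (+4), pos 3: n→z (+12) — repeating every 2. The shifts repeat in a cycle of length 2: positions 0,1,… shift by +4, +12, then the pattern repeats.
Applying it to climate: c+4=g, l+12=x, i+4=m, m+12=y, a+4=e, t+12=f, e+4=i.

gxmyefi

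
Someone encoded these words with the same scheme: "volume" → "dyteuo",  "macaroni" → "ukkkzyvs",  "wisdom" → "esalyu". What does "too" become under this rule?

Vowels shift forward by 10 and consonants shift forward by 8.
Applying it to too: t(cons)+8=b, o(vowel)+10=y, o(vowel)+10=y.

byy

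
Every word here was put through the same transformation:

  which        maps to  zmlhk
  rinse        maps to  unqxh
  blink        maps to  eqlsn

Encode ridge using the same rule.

A repeating key of period 2 is used — shifts +3, +5 over and over.
Applying it to ridge: r+3=u, i+5=n, d+3=g, g+5=l, e+3=h.

unglh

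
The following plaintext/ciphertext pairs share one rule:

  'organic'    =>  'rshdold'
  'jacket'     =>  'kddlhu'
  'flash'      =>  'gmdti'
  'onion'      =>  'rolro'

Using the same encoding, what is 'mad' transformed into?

nde

Vowels shift forward by 3 and consonants shift forward by 1.
On mad: m(cons)+1=n, a(vowel)+3=d, d(cons)+1=e.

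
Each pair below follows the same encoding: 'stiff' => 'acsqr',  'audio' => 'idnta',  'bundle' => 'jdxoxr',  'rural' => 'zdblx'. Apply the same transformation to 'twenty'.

bfoyfl

The shift increases by 1 at each position, starting from +8: 8, 9, 10, ….
For twenty: t+8=b, w+9=f, e+10=o, n+11=y, t+12=f, y+13=l.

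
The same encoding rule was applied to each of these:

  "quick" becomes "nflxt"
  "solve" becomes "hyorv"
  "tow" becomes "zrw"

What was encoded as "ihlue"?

Two steps: reverse the string, then apply a Caesar shift of +3.
Decoding ihlue: shift back: i−3=f, h−3=e, l−3=i, u−3=r, e−3=b → feirb; then reverse → brief.

brief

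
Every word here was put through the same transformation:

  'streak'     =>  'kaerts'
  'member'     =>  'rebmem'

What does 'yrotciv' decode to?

victory

It's just the letters in reverse order.
Decoding yrotciv: then reverse → victory.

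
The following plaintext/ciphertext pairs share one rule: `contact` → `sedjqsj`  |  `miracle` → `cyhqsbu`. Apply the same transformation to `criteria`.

Each letter is shifted forward by 16 in the alphabet (a Caesar shift of +16).
For criteria: c+16=s, r+16=h, i+16=y, t+16=j, e+16=u, r+16=h, i+16=y, a+16=q.

shyjuhyq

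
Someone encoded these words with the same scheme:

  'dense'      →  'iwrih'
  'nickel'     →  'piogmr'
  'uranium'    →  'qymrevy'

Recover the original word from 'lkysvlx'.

through

Read the word backwards and shift each letter +4.
Undoing it on lkysvlx: shift back: l−4=h, k−4=g, y−4=u, s−4=o, v−4=r, l−4=h, x−4=t → hguorht; then reverse → through.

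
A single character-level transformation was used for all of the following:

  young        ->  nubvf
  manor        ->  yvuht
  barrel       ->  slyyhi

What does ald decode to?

The word is reversed, then every letter is shifted forward by 7.
Reversing it on ald: shift back: a−7=t, l−7=e, d−7=w → tew; then reverse → wet.

wet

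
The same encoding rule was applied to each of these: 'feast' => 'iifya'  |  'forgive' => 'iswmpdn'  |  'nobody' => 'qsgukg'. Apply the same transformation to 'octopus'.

In feast: f→i is +3, e→i is +4, a→f is +5, s→y is +6 — the shift increases by 1 each position. The shift increases by 1 at each position, starting from +3: 3, 4, 5, ….
On octopus: o+3=r, c+4=g, t+5=y, o+6=u, p+7=w, u+8=c, s+9=b.

rgyuwcb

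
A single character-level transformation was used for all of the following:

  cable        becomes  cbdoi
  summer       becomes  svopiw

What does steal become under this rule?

Each letter shifts forward by its position index (0, 1, 2, …) — the shift grows by one for each successive letter.
On steal: s+0=s, t+1=u, e+2=g, a+3=d, l+4=p.

sugdp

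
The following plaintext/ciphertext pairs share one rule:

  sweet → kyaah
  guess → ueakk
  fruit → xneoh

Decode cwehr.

s(18)→k(10) and w(22)→y(24) fit y≡23x+12 (mod 26); the inverse of 23 mod 26 is 17. This is an affine cipher: with a=0,…,z=25, each position x becomes (23x+12) mod 26.
Reversing it on cwehr: c(2)→17·(2−12)≡12=m; w(22)→17·(22−12)≡14=o; e(4)→17·(4−12)≡20=u; h(7)→17·(7−12)≡19=t; r(17)→17·(17−12)≡7=h (all mod 26).

mouth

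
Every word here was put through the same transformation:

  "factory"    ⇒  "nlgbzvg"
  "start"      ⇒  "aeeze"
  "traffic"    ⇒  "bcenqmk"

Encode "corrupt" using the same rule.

kzvzftb

Shifts by position in factory: pos 0: f→n (+8), pos 1: a→l (+11), pos 2: c→g (+4), pos 3: t→b (+8), pos 4: o→z (+11), pos 5: r→v (+4) — repeating every 3. A repeating key of period 3 is used — shifts +8, +11, +4 over and over.
On corrupt: c+8=k, o+11=z, r+4=v, r+8=z, u+11=f, p+4=t, t+8=b.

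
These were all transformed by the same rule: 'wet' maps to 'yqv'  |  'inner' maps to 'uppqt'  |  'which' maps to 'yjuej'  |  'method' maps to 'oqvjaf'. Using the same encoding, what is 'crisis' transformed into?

The rule splits by letter class: vowels +12, consonants +2.
On crisis: c(cons)+2=e, r(cons)+2=t, i(vowel)+12=u, s(cons)+2=u, i(vowel)+12=u, s(cons)+2=u.

etuuuu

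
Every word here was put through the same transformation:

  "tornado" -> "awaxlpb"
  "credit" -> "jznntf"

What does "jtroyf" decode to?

client

In tornado: t→a is +7, o→w is +8, r→a is +9, n→x is +10 — the shift increases by 1 each position. The shift increases by 1 at each position, starting from +7: 7, 8, 9, ….
Decoding jtroyf: j−7=c, t−8=l, r−9=i, o−10=e, y−11=n, f−12=t.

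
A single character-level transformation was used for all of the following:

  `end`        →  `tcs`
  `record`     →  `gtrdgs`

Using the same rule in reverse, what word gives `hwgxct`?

shrine

Compare letters: e→t is +15, n→c is +15, d→s is +15 — a constant shift. Each letter is shifted forward by 15 in the alphabet (a Caesar shift of +15).
Decoding hwgxct: h−15=s, w−15=h, g−15=r, x−15=i, c−15=n, t−15=e.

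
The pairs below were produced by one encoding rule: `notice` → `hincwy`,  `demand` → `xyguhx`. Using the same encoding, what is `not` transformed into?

Compare letters: n→h is +20, o→i is +20, t→n is +20 — a constant shift. It's a constant shift of +20 (ROT20).
On not: n+20=h, o+20=i, t+20=n.

hin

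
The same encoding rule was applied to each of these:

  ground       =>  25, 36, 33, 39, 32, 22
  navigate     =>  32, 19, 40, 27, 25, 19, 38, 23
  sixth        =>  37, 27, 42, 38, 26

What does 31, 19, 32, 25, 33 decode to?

mango

g is letter #7 and maps to 25: an offset of 18. The number is (letter's place in the alphabet, a=1) + 18.
Decoding 31, 19, 32, 25, 33: 31→(31−18)÷1=13=m, 19→(19−18)÷1=1=a, 32→(32−18)÷1=14=n, 25→(25−18)÷1=7=g, 33→(33−18)÷1=15=o.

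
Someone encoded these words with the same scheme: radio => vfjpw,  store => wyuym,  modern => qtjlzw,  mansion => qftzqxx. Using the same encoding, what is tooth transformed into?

In radio: r→v is +4, a→f is +5, d→j is +6, i→p is +7 — the shift increases by 1 each position. The shift increases by 1 at each position, starting from +4: 4, 5, 6, ….
On tooth: t+4=x, o+5=t, o+6=u, t+7=a, h+8=p.

xtuap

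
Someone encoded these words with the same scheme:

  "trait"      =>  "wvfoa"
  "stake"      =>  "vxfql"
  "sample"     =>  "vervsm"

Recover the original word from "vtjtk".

spend

In trait: t→w is +3, r→v is +4, a→f is +5, i→o is +6 — the shift increases by 1 each position. Each letter shifts forward by (position + 3), i.e. 3, 4, 5, … — the shift grows by one for each successive letter.
Reversing it on vtjtk: v−3=s, t−4=p, j−5=e, t−6=n, k−7=d.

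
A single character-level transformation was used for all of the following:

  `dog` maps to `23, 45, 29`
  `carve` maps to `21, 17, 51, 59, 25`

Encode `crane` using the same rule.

21, 51, 17, 43, 25

d(#4)→23 and o(#15)→45: differences scale by 2, so n = 2·pos + 15. With a=1..z=26, the number is 2·pos + 15.
For crane: c=3→21, r=18→51, a=1→17, n=14→43, e=5→25.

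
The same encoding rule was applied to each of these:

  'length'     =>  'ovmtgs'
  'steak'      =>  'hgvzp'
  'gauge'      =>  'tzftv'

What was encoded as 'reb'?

This is the alphabet-reversal cipher (Atbash): a becomes z, b becomes y, etc.
Reversing it on reb: r↔i, e↔v, b↔y.

ivy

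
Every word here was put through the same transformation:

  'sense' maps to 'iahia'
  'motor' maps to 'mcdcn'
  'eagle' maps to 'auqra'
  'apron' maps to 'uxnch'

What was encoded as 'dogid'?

twist

s(18)→i(8) and e(4)→a(0) fit y≡21x+20 (mod 26); the inverse of 21 mod 26 is 5. Each letter's alphabet position (a=0..z=25) is mapped through 21·x+20 mod 26 — an affine cipher.
Reversing it on dogid: d(3)→5·(3−20)≡19=t; o(14)→5·(14−20)≡22=w; g(6)→5·(6−20)≡8=i; i(8)→5·(8−20)≡18=s; d(3)→5·(3−20)≡19=t (all mod 26).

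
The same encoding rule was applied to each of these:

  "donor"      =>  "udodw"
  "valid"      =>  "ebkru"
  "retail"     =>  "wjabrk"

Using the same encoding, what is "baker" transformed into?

qbvjw

d(3)→u(20) and o(14)→d(3) fit y≡15x+1 (mod 26); the inverse of 15 mod 26 is 7. Treating letters as 0–25, the rule is x ↦ 15x + 1 (mod 26).
On baker: b(1)→15·1+1≡16=q; a(0)→15·0+1≡1=b; k(10)→15·10+1≡21=v; e(4)→15·4+1≡9=j; r(17)→15·17+1≡22=w (all mod 26).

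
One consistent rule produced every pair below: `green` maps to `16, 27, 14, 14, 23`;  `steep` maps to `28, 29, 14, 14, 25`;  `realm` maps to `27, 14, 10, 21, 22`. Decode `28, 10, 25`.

sap

Letters become their 1-based position plus 9 (so a→10, b→11, …).
Reversing it on 28, 10, 25: 28→(28−9)÷1=19=s, 10→(10−9)÷1=1=a, 25→(25−9)÷1=16=p.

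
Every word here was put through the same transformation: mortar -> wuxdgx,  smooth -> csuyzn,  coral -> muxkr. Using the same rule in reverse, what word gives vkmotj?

Shifts by position in mortar: pos 0: m→w (+10), pos 1: o→u (+6), pos 2: r→x (+6), pos 3: t→d (+10), pos 4: a→g (+6), pos 5: r→x (+6) — repeating every 3. A repeating key of period 3 is used — shifts +10, +6, +6 over and over.
Decoding vkmotj: v−10=l, k−6=e, m−6=g, o−10=e, t−6=n, j−6=d.

legend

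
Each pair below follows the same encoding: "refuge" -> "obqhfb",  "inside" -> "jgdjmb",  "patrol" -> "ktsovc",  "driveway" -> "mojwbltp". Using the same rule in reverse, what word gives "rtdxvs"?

mascot

r(17)→o(14) and e(4)→b(1) fit y≡15x+19 (mod 26); the inverse of 15 mod 26 is 7. Treating letters as 0–25, the rule is x ↦ 15x + 19 (mod 26).
Undoing it on rtdxvs: r(17)→7·(17−19)≡12=m; t(19)→7·(19−19)≡0=a; d(3)→7·(3−19)≡18=s; x(23)→7·(23−19)≡2=c; v(21)→7·(21−19)≡14=o; s(18)→7·(18−19)≡19=t (all mod 26).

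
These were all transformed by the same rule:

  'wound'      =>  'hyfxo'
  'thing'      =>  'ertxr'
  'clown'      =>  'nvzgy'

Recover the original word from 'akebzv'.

patrol

The shifts repeat in a cycle of length 2: positions 0,1,… shift by +11, +10, then the pattern repeats.
Decoding akebzv: a−11=p, k−10=a, e−11=t, b−10=r, z−11=o, v−10=l.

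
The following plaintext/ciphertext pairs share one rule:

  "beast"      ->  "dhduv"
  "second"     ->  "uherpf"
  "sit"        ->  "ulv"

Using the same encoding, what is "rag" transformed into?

tdi

The shift depends on letter class: consonant b→d is +2, but vowel e→h is +3. Two shifts are in play — +3 for a/e/i/o/u, +2 for every other letter.
Applying it to rag: r(cons)+2=t, a(vowel)+3=d, g(cons)+2=i.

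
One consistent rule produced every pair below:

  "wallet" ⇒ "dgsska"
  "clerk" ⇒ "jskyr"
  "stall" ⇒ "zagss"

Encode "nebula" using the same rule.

ukiasg

The shift depends on letter class: consonant w→d is +7, but vowel a→g is +6. The rule splits by letter class: vowels +6, consonants +7.
On nebula: n(cons)+7=u, e(vowel)+6=k, b(cons)+7=i, u(vowel)+6=a, l(cons)+7=s, a(vowel)+6=g.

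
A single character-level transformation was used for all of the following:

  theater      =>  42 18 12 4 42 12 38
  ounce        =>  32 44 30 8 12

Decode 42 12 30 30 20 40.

tennis

t(#20)→42 and h(#8)→18: differences scale by 2, so n = 2·pos + 2. With a=1..z=26, the number is 2·pos + 2.
Undoing it on 42 12 30 30 20 40: 42→(42−2)÷2=20=t, 12→(12−2)÷2=5=e, 30→(30−2)÷2=14=n, 30→(30−2)÷2=14=n, 20→(20−2)÷2=9=i, 40→(40−2)÷2=19=s.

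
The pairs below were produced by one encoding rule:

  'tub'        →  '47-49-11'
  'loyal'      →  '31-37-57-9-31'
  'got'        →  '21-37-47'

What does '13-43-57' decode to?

t(#20)→47 and u(#21)→49: differences scale by 2, so n = 2·pos + 7. Each letter becomes 2×(its alphabet position, a=1..z=26) + 7.
Decoding 13-43-57: 13→(13−7)÷2=3=c, 43→(43−7)÷2=18=r, 57→(57−7)÷2=25=y.

cry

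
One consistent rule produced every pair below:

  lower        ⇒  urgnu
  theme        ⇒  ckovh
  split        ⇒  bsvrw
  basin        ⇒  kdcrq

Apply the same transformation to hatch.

It's a Vigenère-style cipher with numeric key [9,3,10]: position i shifts by key[i mod 3].
Applying it to hatch: h+9=q, a+3=d, t+10=d, c+9=l, h+3=k.

qddlk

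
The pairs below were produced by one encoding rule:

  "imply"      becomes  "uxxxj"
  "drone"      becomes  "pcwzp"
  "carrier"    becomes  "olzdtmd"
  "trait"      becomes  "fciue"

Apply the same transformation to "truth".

It's a Vigenère-style cipher with numeric key [12,11,8]: position i shifts by key[i mod 3].
For truth: t+12=f, r+11=c, u+8=c, t+12=f, h+11=s.

fccfs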